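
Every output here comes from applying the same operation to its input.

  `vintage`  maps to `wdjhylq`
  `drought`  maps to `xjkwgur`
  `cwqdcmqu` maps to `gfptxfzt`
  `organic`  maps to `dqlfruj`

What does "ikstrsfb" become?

wuvielnv

The transformation: shift every letter 3 places forward in the alphabet (wrapping around), then move the first 3 characters to the end (rotate left by 3).
On "ikstrsfb": the first step gives "lnvwuvie", and the second then gives "wuvielnv".
(Check on "organic": → "rujdqlf" → "dqlfruj" ✓)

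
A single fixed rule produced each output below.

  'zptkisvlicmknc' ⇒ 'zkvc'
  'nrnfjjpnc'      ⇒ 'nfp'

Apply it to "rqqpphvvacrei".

Rule — delete the last 2 characters, then keep one character in every 3, starting at position 1 (positions 1st, 4th, 7th, ...).
Starting from "rqqpphvvacrei": after the first operation, "rqqpphvvacr"; after the second, "rpvc".

rpvc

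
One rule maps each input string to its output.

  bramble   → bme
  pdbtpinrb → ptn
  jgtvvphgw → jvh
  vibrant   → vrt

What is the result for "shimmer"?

smr

What's happening: keep one character in every 3, starting at position 1 (positions 1st, 4th, 7th, ...).
Doing the same to "shimmer": "smr".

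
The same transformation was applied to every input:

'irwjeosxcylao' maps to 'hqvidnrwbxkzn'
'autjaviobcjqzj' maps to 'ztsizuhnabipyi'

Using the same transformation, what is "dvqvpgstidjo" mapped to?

cupuofrshcin

Rule — shift every letter 1 place backward in the alphabet (wrapping around).
For "dvqvpgstidjo" the result is "cupuofrshcin".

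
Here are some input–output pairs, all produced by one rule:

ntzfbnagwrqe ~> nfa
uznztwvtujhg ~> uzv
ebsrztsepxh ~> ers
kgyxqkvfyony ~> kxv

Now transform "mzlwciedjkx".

The rule is to delete the last 3 characters, then keep one character in every 3, starting at position 1 (positions 1st, 4th, 7th, ...).
On "mzlwciedjkx": the first step gives "mzlwcied", and the second then gives "mwe".

mwe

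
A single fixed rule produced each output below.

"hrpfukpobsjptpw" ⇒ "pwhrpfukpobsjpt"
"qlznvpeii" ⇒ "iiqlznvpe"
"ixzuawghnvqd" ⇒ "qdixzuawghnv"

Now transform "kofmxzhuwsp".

spkofmxzhuw

Looking at the pairs, the operation is to move the last 2 characters to the front (rotate right by 2).
On "kofmxzhuwsp" that produces "spkofmxzhuw".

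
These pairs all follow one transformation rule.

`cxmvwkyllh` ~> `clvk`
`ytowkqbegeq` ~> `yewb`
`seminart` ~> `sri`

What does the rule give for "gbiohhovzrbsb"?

gsozo

The transformation: take characters alternately from the front and the back (1st, last, 2nd, 2nd-last, ...), then keep one character in every 3, starting at position 1 (positions 1st, 4th, 7th, ...).
On "gbiohhovzrbsb": the first step gives "gbbsiborhzhvo", and the second then gives "gsozo".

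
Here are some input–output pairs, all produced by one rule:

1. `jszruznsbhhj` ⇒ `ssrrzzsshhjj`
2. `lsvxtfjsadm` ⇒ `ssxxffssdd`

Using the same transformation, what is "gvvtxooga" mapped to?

vvttoogg

Looking at the pairs, the operation is to keep every other character starting from the second (positions 2nd, 4th, 6th, ...), then double every character.
For "gvvtxooga", step one produces "vtog"; step two turns that into "vvttoogg".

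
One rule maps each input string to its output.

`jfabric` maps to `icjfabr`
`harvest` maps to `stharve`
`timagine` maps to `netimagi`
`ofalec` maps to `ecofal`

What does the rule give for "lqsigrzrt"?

rtlqsigrz

In each case the input is transformed by: move the last 2 characters to the front (rotate right by 2).
So "lqsigrzrt" becomes "rtlqsigrz".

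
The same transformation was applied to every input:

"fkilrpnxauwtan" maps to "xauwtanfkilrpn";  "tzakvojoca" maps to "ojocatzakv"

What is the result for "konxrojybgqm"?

jybgqmkonxro

The rule is to swap the front and back halves of the string.
For "konxrojybgqm" the result is "jybgqmkonxro".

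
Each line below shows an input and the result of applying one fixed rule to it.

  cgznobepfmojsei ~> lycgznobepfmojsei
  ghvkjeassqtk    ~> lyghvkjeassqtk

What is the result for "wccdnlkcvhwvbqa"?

What's happening: prepend "ly".
Doing the same to "wccdnlkcvhwvbqa": "lywccdnlkcvhwvbqa".

lywccdnlkcvhwvbqa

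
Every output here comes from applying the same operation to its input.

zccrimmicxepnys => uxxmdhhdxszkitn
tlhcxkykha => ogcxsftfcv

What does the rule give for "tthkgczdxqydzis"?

The rule is to shift every letter 5 places backward in the alphabet (wrapping around).
Applying that to "tthkgczdxqydzis" gives "oocfbxuysltyudn".

oocfbxuysltyudn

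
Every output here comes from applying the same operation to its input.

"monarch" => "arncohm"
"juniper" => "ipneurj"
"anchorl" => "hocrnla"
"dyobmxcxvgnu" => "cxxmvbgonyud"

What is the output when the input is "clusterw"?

In each case the input is transformed by: take characters alternately from the front and the back (1st, last, 2nd, 2nd-last, ...), then reverse the string.
On "clusterw": the first step gives "cwlruest", and the second then gives "tseurlwc".

tseurlwc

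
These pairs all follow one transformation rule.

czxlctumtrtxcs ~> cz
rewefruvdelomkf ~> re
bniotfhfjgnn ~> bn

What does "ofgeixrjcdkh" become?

The transformation: keep only the first 2 characters.
"ofgeixrjcdkh" → "of".

of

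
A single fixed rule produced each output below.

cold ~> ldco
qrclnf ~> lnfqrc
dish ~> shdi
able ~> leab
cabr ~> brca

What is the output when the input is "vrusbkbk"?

bkbkvrus

Each output is the input with this applied: swap the front and back halves of the string.
Applying that to "vrusbkbk" gives "bkbkvrus".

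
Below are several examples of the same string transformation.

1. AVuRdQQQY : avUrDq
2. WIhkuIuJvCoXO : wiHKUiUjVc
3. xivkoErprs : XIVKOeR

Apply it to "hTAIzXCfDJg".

What's happening: delete the last 3 characters, then flip the case of every letter.
For "hTAIzXCfDJg", step one produces "hTAIzXCf"; step two turns that into "HtaiZxcF".

HtaiZxcF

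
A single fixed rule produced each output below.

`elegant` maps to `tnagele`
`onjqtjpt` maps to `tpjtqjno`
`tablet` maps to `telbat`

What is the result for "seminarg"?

The pattern: reverse the string.
Doing the same to "seminarg": "granimes".

granimes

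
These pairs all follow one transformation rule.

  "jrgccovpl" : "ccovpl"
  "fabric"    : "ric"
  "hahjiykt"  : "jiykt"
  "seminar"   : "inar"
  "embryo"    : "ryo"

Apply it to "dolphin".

The pattern: delete the first 3 characters.
Doing the same to "dolphin": "phin".

phin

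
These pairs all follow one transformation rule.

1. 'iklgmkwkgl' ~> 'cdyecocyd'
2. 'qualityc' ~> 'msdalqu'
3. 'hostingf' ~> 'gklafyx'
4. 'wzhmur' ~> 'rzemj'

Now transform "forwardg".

gjosjvy

The pattern: shift every letter 8 places backward in the alphabet (wrapping around), then delete the first character.
On "forwardg": the first step gives "xgjosjvy", and the second then gives "gjosjvy".
(Check on "hostingf": → "zgklafyx" → "gklafyx" ✓)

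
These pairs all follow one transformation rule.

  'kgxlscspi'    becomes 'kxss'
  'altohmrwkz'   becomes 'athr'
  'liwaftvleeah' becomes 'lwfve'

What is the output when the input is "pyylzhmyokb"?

pyzmo

Each output is the input with this applied: delete the last 2 characters, then keep every other character starting from the first (positions 1st, 3rd, 5th, ...).
Working it through for "pyylzhmyokb": intermediate "pyylzhmyo", final "pyzmo".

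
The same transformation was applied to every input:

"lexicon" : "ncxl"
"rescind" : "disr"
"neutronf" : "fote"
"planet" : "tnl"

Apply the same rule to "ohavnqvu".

uqvh

The rule is to reverse the string, then keep every other character starting from the first (positions 1st, 3rd, 5th, ...).
"ohavnqvu" → "uvqnvaho" → "uqvh".
(Check on "rescind": → "dnicser" → "disr" ✓)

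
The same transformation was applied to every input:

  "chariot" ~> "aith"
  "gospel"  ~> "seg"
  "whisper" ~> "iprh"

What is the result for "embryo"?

bye

Looking at the pairs, the operation is to move the first 2 characters to the end (rotate left by 2), then keep every other character starting from the first (positions 1st, 3rd, 5th, ...).
For "embryo", step one produces "bryoem"; step two turns that into "bye".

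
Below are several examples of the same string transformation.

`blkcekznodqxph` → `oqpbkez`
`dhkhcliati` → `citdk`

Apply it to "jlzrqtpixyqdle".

xqljzqp

Each output is the input with this applied: keep every other character starting from the first (positions 1st, 3rd, 5th, ...), then move the last 3 characters to the front (rotate right by 3).
Starting from "jlzrqtpixyqdle": after the first operation, "jzqpxql"; after the second, "xqljzqp".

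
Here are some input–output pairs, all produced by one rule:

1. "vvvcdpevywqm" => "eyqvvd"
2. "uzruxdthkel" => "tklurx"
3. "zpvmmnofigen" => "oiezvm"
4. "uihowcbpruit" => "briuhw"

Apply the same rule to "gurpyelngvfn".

lgfgry

The rule is to keep every other character starting from the first (positions 1st, 3rd, 5th, ...), then move the first 3 characters to the end (rotate left by 3).
On "gurpyelngvfn": the first step gives "grylgf", and the second then gives "lgfgry".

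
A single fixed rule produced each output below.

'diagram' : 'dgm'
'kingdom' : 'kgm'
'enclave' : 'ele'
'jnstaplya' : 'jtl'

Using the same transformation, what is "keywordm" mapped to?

kwd

Looking at the pairs, the operation is to keep one character in every 3, starting at position 1 (positions 1st, 4th, 7th, ...).
Doing the same to "keywordm": "kwd".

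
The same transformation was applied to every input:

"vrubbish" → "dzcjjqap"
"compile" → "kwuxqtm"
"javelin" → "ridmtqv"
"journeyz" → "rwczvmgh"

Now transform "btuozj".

What's happening: shift every letter 8 places forward in the alphabet (wrapping around).
Applying that to "btuozj" gives "jbcwhr".

jbcwhr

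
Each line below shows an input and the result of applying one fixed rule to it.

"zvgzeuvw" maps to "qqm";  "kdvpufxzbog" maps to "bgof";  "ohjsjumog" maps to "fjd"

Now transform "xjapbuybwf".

In each case the input is transformed by: shift every letter 9 places backward in the alphabet (wrapping around), then keep one character in every 3, starting at position 1 (positions 1st, 4th, 7th, ...).
Applying both steps to "xjapbuybwf": "oargslpsnw", then "ogpw".
(Check on "kdvpufxzbog": → "bumglwoqsfx" → "bgof" ✓)

ogpw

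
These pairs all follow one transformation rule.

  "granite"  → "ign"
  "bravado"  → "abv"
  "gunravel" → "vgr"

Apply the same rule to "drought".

gdu

Each output is the input with this applied: move the last 3 characters to the front (rotate right by 3), then keep one character in every 3, starting at position 1 (positions 1st, 4th, 7th, ...).
Starting from "drought": after the first operation, "ghtdrou"; after the second, "gdu".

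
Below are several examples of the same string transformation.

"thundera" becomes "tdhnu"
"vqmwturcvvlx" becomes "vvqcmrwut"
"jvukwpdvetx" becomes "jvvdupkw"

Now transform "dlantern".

dtlna

The rule is to delete the last 3 characters, then take characters alternately from the front and the back (1st, last, 2nd, 2nd-last, ...).
Applying both steps to "dlantern": "dlant", then "dtlna".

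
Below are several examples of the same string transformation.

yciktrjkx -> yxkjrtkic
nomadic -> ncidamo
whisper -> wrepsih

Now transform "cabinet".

Rule — reverse the string, then move the last character to the front.
Working it through for "cabinet": intermediate "tenibac", final "cteniba".

cteniba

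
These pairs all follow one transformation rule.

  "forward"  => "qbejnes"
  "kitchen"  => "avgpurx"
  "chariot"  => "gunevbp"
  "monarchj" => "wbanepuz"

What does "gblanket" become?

In each case the input is transformed by: shift every letter 13 places forward in the alphabet (wrapping around) — i.e. ROT13, then swap the first and last characters.
On "gblanket": the first step gives "toynaxrg", and the second then gives "goynaxrt".

goynaxrt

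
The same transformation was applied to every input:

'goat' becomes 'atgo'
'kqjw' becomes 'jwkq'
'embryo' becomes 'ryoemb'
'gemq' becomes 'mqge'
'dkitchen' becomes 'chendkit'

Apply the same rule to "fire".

refi

The transformation: swap the front and back halves of the string.
So "fire" becomes "refi".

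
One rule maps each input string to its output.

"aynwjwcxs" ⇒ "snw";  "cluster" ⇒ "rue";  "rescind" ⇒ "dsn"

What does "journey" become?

yue

The pattern: move the last character to the front, then keep one character in every 3, starting at position 1 (positions 1st, 4th, 7th, ...).
Applying both steps to "journey": "yjourne", then "yue".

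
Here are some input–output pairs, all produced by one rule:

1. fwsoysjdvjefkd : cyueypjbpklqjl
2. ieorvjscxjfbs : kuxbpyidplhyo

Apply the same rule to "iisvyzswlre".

Looking at the pairs, the operation is to move the first character to the end, then shift every letter 6 places forward in the alphabet (wrapping around).
Starting from "iisvyzswlre": after the first operation, "isvyzswlrei"; after the second, "oybefycrxko".

oybefycrxko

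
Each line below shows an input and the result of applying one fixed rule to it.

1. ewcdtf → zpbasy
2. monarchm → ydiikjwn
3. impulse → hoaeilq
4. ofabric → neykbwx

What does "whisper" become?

lansdeo

Rule — shift every letter 4 places backward in the alphabet (wrapping around), then move the last 3 characters to the front (rotate right by 3).
For "whisper", step one produces "sdeolan"; step two turns that into "lansdeo".
(Check on "monarchm": → "ikjwnydi" → "ydiikjwn" ✓)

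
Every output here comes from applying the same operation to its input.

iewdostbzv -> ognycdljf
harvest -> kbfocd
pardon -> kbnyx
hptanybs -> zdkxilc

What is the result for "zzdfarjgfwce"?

jnpkbtqpgmo

Rule — delete the first character, then shift every letter 10 places forward in the alphabet (wrapping around).
On "zzdfarjgfwce": the first step gives "zdfarjgfwce", and the second then gives "jnpkbtqpgmo".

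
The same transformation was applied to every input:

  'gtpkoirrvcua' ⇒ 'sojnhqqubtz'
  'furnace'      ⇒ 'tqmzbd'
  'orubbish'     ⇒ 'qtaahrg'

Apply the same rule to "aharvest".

What's happening: shift every letter 1 place backward in the alphabet (wrapping around), then delete the first character.
Applying both steps to "aharvest": "zgzqudrs", then "gzqudrs".
(Check on "orubbish": → "nqtaahrg" → "qtaahrg" ✓)

gzqudrs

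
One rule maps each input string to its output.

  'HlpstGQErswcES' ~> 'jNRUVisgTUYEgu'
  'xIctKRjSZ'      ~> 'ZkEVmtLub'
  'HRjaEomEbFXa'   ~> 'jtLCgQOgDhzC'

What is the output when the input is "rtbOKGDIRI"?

TVDqmifktk

The transformation: flip the case of every letter, then shift every letter 2 places forward in the alphabet (wrapping around).
"rtbOKGDIRI" → "TVDqmifktk".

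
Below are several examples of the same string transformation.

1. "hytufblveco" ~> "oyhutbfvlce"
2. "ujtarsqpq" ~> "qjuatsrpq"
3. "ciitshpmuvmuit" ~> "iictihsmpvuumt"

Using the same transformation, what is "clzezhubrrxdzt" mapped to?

zlcezhzburrdxt

The transformation: swap each adjacent pair of characters (1↔2, 3↔4, ...), then move the last character to the front.
On "clzezhubrrxdzt" that produces "zlcezhzburrdxt".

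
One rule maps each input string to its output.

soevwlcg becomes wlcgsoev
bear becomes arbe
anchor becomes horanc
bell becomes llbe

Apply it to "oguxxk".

The transformation: swap the front and back halves of the string.
Applying that to "oguxxk" gives "xxkogu".

xxkogu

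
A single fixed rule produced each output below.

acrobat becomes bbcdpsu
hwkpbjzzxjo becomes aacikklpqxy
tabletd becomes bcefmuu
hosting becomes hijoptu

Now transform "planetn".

bfmooqu

In each case the input is transformed by: shift every letter 1 place forward in the alphabet (wrapping around), then sort the characters into alphabetical order.
On "planetn": the first step gives "qmbofuo", and the second then gives "bfmooqu".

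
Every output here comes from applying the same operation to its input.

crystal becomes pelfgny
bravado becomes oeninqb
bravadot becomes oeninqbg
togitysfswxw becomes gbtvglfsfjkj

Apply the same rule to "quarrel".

Looking at the pairs, the operation is to shift every letter 13 places forward in the alphabet (wrapping around) — i.e. ROT13.
Doing the same to "quarrel": "dhneery".

dhneery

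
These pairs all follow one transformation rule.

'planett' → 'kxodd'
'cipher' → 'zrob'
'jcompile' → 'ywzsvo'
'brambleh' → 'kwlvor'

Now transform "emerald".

Each output is the input with this applied: shift every letter 10 places forward in the alphabet (wrapping around), then delete the first 2 characters.
For "emerald", step one produces "owobkvn"; step two turns that into "obkvn".

obkvn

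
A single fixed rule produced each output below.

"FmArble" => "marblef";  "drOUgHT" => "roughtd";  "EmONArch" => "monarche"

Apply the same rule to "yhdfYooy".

What's happening: move the first character to the end, then convert every letter to lowercase.
"yhdfYooy" → "hdfyooyy".

hdfyooyy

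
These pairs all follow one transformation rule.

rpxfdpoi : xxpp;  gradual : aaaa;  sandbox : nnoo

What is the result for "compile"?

mmll

The rule is to keep one character in every 3, starting at position 3 (positions 3rd, 6th, 9th, ...), then double every character.
"compile" → "ml" → "mmll".
(Check on "rpxfdpoi": → "xp" → "xxpp" ✓)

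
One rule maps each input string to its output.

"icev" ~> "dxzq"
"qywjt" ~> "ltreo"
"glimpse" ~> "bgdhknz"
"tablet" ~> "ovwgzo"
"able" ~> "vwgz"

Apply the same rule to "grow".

Each output is the input with this applied: shift every letter 5 places backward in the alphabet (wrapping around).
"grow" → "bmjr".

bmjr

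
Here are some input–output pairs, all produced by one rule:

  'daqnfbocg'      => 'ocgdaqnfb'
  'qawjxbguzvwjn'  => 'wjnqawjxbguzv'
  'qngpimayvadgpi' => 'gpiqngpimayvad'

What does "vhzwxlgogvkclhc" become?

Looking at the pairs, the operation is to move the last 3 characters to the front (rotate right by 3).
Doing the same to "vhzwxlgogvkclhc": "lhcvhzwxlgogvkc".

lhcvhzwxlgogvkc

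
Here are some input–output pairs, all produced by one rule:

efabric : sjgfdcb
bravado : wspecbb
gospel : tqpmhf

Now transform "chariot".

uspjidb

Rule — sort the characters into reverse alphabetical order, then shift every letter 1 place forward in the alphabet (wrapping around).
For "chariot" the result is "uspjidb".
(Check on "gospel": → "spolge" → "tqpmhf" ✓)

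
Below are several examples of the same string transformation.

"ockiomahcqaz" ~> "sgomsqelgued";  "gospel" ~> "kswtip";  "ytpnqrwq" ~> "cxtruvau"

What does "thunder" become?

xlyrhiv

The pattern: shift every letter 4 places forward in the alphabet (wrapping around).
On "thunder" that produces "xlyrhiv".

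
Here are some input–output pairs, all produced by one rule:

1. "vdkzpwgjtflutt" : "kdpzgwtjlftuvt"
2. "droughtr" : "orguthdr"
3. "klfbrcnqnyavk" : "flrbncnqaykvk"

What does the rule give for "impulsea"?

pmluesia

What's happening: move the first character to the end, then swap each adjacent pair of characters (1↔2, 3↔4, ...).
For "impulsea", step one produces "mpulseai"; step two turns that into "pmluesia".
(Check on "droughtr": → "roughtrd" → "orguthdr" ✓)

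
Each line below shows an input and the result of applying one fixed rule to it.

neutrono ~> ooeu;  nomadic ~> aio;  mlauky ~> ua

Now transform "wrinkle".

ei

Looking at the pairs, the operation is to move the first 3 characters to the end (rotate left by 3), then keep only the vowels.
For "wrinkle", step one produces "nklewri"; step two turns that into "ei".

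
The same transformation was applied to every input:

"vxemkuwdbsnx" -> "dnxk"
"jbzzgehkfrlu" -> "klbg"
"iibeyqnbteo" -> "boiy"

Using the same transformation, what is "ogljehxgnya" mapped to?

gage

Rule — keep one character in every 3, starting at position 2 (positions 2nd, 5th, 8th, ...), then swap the front and back halves of the string.
"ogljehxgnya" → "gega" → "gage".
(Check on "jbzzgehkfrlu": → "bgkl" → "klbg" ✓)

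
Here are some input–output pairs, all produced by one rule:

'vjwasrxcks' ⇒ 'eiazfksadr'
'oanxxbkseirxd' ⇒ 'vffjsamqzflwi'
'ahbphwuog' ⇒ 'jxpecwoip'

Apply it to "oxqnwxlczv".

yveftkhdwf

Rule — shift every letter 8 places forward in the alphabet (wrapping around), then move the first 2 characters to the end (rotate left by 2).
Starting from "oxqnwxlczv": after the first operation, "wfyveftkhd"; after the second, "yveftkhdwf".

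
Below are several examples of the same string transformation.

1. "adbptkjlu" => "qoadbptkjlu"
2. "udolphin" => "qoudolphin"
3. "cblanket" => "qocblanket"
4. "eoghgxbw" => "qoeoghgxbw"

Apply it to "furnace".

qofurnace

In each case the input is transformed by: prepend "qo".
For "furnace" the result is "qofurnace".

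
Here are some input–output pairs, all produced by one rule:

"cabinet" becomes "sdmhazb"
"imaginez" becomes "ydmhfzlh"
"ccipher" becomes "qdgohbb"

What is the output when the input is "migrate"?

dszqfhl

The rule is to reverse the string, then shift every letter 1 place backward in the alphabet (wrapping around).
For "migrate", step one produces "etargim"; step two turns that into "dszqfhl".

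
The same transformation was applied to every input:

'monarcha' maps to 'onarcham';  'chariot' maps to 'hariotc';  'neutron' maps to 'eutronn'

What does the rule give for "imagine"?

maginei

In each case the input is transformed by: move the first character to the end.
On "imagine" that produces "maginei".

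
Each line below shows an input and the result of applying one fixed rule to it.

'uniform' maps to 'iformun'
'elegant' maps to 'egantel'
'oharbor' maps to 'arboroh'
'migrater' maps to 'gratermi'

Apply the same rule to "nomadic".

madicno

Rule — move the first 2 characters to the end (rotate left by 2).
So "nomadic" becomes "madicno".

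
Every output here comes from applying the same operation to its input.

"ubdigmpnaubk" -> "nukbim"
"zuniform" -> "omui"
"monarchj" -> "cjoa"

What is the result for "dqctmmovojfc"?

In each case the input is transformed by: keep every other character starting from the second (positions 2nd, 4th, 6th, ...), then swap the front and back halves of the string.
Applying both steps to "dqctmmovojfc": "qtmvjc", then "vjcqtm".

vjcqtm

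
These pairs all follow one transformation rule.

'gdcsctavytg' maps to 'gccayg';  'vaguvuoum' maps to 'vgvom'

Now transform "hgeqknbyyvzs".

The transformation: keep every other character starting from the first (positions 1st, 3rd, 5th, ...).
Applying that to "hgeqknbyyvzs" gives "hekbyz".

hekbyz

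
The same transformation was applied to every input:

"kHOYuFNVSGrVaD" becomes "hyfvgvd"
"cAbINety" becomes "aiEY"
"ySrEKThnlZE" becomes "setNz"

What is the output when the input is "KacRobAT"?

ArBt

Each output is the input with this applied: flip the case of every letter, then keep every other character starting from the second (positions 2nd, 4th, 6th, ...).
On "KacRobAT": the first step gives "kACrOBat", and the second then gives "ArBt".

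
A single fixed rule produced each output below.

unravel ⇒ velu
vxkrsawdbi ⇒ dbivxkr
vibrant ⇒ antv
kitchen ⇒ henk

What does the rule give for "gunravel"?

velgu

The rule is to move the last 3 characters to the front (rotate right by 3), then delete the last 3 characters.
"gunravel" → "velgunra" → "velgu".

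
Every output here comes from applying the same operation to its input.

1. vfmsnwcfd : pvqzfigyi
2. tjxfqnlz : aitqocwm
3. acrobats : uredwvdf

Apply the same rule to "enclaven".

The rule is to move the first 2 characters to the end (rotate left by 2), then shift every letter 3 places forward in the alphabet (wrapping around).
For "enclaven", step one produces "clavenen"; step two turns that into "fodyhqhq".

fodyhqhq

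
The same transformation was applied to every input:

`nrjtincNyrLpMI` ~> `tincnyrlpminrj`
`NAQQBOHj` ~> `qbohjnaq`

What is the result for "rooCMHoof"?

cmhoofroo

In each case the input is transformed by: move the first 3 characters to the end (rotate left by 3), then convert every letter to lowercase.
Starting from "rooCMHoof": after the first operation, "CMHoofroo"; after the second, "cmhoofroo".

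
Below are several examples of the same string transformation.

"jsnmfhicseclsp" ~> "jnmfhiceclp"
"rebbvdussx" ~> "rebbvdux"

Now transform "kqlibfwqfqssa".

What's happening: remove every "s".
So "kqlibfwqfqssa" becomes "kqlibfwqfqa".

kqlibfwqfqa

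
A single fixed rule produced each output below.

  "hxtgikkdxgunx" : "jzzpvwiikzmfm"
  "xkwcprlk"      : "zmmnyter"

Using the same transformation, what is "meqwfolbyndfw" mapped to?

What's happening: shift every letter 2 places forward in the alphabet (wrapping around), then take characters alternately from the front and the back (1st, last, 2nd, 2nd-last, ...).
Working it through for "meqwfolbyndfw": intermediate "ogsyhqndapfhy", final "oyghsfyphaqdn".
(Check on "hxtgikkdxgunx": → "jzvikmmfziwpz" → "jzzpvwiikzmfm" ✓)

oyghsfyphaqdn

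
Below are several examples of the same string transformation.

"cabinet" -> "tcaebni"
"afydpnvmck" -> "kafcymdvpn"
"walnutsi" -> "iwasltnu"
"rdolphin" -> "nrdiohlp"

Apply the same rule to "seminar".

rseamni

The rule is to swap the first and last characters, then take characters alternately from the front and the back (1st, last, 2nd, 2nd-last, ...).
Starting from "seminar": after the first operation, "reminas"; after the second, "rseamni".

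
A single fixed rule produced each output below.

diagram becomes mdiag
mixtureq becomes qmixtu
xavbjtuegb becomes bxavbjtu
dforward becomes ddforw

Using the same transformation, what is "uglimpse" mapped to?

euglim

What's happening: move the last character to the front, then delete the last 2 characters.
"uglimpse" → "euglim".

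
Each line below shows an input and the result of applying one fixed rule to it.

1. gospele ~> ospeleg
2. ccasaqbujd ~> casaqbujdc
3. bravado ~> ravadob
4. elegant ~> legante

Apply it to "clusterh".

The transformation: move the first character to the end.
Doing the same to "clusterh": "lusterhc".

lusterhc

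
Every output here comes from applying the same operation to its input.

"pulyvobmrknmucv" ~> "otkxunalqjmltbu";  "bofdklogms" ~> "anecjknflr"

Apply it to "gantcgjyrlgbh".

fzmsbfixqkfag

The pattern: shift every letter 1 place backward in the alphabet (wrapping around).
Applying that to "gantcgjyrlgbh" gives "fzmsbfixqkfag".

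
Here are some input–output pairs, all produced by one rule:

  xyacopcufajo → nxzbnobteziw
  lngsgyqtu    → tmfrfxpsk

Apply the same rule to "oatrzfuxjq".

pzsqyetwin

Rule — swap the first and last characters, then shift every letter 1 place backward in the alphabet (wrapping around).
Applying that to "oatrzfuxjq" gives "pzsqyetwin".
(Check on "lngsgyqtu": → "ungsgyqtl" → "tmfrfxpsk" ✓)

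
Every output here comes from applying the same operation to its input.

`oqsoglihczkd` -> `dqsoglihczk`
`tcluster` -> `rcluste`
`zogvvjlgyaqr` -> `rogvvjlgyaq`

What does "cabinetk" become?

kabinet

What's happening: delete the first character, then move the last character to the front.
For "cabinetk", step one produces "abinetk"; step two turns that into "kabinet".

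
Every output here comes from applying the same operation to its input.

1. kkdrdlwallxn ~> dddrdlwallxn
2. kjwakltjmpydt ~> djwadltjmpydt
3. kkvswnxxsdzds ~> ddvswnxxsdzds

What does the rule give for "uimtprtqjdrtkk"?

Each output is the input with this applied: replace every "k" with "d".
Applying that to "uimtprtqjdrtkk" gives "uimtprtqjdrtdd".

uimtprtqjdrtdd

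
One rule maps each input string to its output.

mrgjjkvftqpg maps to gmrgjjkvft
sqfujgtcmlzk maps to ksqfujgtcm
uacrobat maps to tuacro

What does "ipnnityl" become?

The rule is to move the last character to the front, then delete the last 2 characters.
Doing the same to "ipnnityl": "lipnni".

lipnni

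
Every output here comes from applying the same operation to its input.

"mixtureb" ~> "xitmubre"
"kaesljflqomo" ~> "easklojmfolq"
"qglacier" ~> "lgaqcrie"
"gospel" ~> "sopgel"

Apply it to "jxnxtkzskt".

nxxjttkkzs

The rule is to move the first 2 characters to the end (rotate left by 2), then take characters alternately from the front and the back (1st, last, 2nd, 2nd-last, ...).
"jxnxtkzskt" → "nxxjttkkzs".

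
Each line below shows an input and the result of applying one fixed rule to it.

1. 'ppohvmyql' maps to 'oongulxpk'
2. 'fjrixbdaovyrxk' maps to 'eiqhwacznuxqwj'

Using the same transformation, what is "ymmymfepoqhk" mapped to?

Each output is the input with this applied: shift every letter 1 place backward in the alphabet (wrapping around).
On "ymmymfepoqhk" that produces "xllxledonpgj".

xllxledonpgj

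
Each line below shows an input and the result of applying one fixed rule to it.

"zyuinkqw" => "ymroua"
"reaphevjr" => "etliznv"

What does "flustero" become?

The pattern: shift every letter 4 places forward in the alphabet (wrapping around), then delete the first 2 characters.
Starting from "flustero": after the first operation, "jpywxivs"; after the second, "ywxivs".
(Check on "zyuinkqw": → "dcymroua" → "ymroua" ✓)

ywxivs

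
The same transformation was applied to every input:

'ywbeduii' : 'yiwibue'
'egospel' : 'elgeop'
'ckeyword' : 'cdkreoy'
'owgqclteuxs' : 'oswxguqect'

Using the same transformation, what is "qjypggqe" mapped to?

Rule — take characters alternately from the front and the back (1st, last, 2nd, 2nd-last, ...), then delete the last character.
For "qjypggqe", step one produces "qejqygpg"; step two turns that into "qejqygp".

qejqygp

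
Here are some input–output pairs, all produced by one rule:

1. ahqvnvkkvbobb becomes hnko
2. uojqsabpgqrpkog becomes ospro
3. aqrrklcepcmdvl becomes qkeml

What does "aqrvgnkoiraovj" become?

qgoaj

What's happening: keep one character in every 3, starting at position 2 (positions 2nd, 5th, 8th, ...).
For "aqrvgnkoiraovj" the result is "qgoaj".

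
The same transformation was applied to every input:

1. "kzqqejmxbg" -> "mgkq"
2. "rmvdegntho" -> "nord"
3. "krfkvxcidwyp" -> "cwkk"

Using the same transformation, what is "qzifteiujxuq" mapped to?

What's happening: keep one character in every 3, starting at position 1 (positions 1st, 4th, 7th, ...), then move the last 2 characters to the front (rotate right by 2).
On "qzifteiujxuq": the first step gives "qfix", and the second then gives "ixqf".

ixqf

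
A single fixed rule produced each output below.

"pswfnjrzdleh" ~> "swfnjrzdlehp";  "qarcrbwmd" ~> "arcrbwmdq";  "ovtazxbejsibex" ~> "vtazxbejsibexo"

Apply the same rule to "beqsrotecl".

What's happening: move the first character to the end.
Applying that to "beqsrotecl" gives "eqsroteclb".

eqsroteclb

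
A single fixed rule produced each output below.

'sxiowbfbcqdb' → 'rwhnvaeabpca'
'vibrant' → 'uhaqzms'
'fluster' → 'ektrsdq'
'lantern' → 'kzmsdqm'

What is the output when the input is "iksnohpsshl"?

hjrmngorrgk

The rule is to shift every letter 1 place backward in the alphabet (wrapping around).
So "iksnohpsshl" becomes "hjrmngorrgk".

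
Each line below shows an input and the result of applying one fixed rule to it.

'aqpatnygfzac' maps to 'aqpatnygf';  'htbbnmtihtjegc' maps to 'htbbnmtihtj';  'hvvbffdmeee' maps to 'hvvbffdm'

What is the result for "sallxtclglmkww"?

The transformation: delete the last 3 characters.
For "sallxtclglmkww" the result is "sallxtclglm".

sallxtclglm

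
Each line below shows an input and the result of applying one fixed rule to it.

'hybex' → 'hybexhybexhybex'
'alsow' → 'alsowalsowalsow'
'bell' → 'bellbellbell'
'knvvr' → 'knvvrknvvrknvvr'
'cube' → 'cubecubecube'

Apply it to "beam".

beambeambeam

In each case the input is transformed by: write the whole string 3 times in a row.
On "beam" that produces "beambeambeam".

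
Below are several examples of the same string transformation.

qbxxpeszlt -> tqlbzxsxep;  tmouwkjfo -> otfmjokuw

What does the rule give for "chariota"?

acthoair

The pattern: reverse the string, then take characters alternately from the front and the back (1st, last, 2nd, 2nd-last, ...).
"chariota" → "atoirahc" → "acthoair".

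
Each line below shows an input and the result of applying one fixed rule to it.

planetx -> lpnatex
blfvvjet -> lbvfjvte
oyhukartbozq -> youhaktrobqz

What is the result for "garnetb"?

Looking at the pairs, the operation is to swap each adjacent pair of characters (1↔2, 3↔4, ...).
"garnetb" → "agnrteb".

agnrteb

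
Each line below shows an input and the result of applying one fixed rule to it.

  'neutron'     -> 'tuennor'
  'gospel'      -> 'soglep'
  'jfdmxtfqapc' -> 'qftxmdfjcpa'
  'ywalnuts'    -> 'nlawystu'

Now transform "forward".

Looking at the pairs, the operation is to move the last 3 characters to the front (rotate right by 3), then reverse the string.
For "forward", step one produces "ardforw"; step two turns that into "wrofdra".

wrofdra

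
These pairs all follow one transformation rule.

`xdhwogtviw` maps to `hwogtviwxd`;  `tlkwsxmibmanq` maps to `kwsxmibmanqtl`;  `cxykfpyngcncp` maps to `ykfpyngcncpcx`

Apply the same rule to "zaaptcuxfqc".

The transformation: move the first 2 characters to the end (rotate left by 2).
Applying that to "zaaptcuxfqc" gives "aptcuxfqcza".

aptcuxfqcza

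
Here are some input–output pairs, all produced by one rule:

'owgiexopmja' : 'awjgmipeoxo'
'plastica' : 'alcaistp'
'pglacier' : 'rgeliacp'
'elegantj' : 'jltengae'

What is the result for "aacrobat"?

taacbroa

Rule — take characters alternately from the front and the back (1st, last, 2nd, 2nd-last, ...), then move the first character to the end.
"aacrobat" → "ataacbro" → "taacbroa".
(Check on "owgiexopmja": → "oawjgmipeox" → "awjgmipeoxo" ✓)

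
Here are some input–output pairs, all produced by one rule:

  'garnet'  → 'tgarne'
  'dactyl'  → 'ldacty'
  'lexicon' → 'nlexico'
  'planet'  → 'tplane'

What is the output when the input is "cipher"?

rciphe

Rule — move the last character to the front.
"cipher" → "rciphe".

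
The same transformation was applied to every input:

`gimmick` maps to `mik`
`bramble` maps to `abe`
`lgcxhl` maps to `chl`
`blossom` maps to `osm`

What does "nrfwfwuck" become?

What's happening: move the first character to the end, then keep every other character starting from the second (positions 2nd, 4th, 6th, ...).
Working it through for "nrfwfwuck": intermediate "rfwfwuckn", final "ffuk".

ffuk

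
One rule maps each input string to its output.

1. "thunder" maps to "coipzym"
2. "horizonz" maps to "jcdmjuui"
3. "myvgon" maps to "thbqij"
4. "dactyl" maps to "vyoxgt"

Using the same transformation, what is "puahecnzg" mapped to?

Rule — shift every letter 5 places backward in the alphabet (wrapping around), then swap each adjacent pair of characters (1↔2, 3↔4, ...).
On "puahecnzg": the first step gives "kpvczxiub", and the second then gives "pkcvxzuib".

pkcvxzuib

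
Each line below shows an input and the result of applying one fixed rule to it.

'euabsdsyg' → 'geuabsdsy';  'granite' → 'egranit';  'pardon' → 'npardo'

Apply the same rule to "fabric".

cfabri

The transformation: move the last character to the front.
Applying that to "fabric" gives "cfabri".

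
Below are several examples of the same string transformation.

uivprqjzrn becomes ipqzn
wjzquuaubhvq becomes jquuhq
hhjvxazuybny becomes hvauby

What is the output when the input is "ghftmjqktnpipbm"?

The pattern: keep every other character starting from the second (positions 2nd, 4th, 6th, ...).
"ghftmjqktnpipbm" → "htjknib".

htjknib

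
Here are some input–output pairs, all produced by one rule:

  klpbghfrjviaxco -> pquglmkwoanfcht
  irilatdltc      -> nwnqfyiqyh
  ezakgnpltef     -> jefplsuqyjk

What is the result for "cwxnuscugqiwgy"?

hbcszxhzlvnbld

Looking at the pairs, the operation is to shift every letter 5 places forward in the alphabet (wrapping around).
Applying that to "cwxnuscugqiwgy" gives "hbcszxhzlvnbld".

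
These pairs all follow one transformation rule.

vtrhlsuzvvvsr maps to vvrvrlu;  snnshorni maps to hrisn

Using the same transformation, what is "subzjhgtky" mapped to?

Rule — keep every other character starting from the first (positions 1st, 3rd, 5th, ...), then move the last 3 characters to the front (rotate right by 3).
Doing the same to "subzjhgtky": "jgksb".

jgksb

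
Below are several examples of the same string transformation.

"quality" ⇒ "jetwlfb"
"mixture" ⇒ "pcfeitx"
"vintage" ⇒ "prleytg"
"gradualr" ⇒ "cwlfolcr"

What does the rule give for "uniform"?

Each output is the input with this applied: reverse the string, then shift every letter 11 places forward in the alphabet (wrapping around).
For "uniform", step one produces "mrofinu"; step two turns that into "xczqtyf".

xczqtyf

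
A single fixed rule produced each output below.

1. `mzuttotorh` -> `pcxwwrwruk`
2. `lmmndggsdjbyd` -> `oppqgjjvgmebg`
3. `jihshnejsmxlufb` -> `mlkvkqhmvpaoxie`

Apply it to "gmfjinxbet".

jpimlqaehw

Each output is the input with this applied: shift every letter 3 places forward in the alphabet (wrapping around).
For "gmfjinxbet" the result is "jpimlqaehw".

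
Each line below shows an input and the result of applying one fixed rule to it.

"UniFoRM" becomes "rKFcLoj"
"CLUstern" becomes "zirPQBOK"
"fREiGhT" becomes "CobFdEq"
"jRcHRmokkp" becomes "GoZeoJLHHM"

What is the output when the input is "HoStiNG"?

eLpQFkd

Each output is the input with this applied: flip the case of every letter, then shift every letter 3 places backward in the alphabet (wrapping around).
Applying both steps to "HoStiNG": "hOsTIng", then "eLpQFkd".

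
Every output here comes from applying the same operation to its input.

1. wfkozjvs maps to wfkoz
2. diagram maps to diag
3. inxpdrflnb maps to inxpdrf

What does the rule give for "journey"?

jour

The transformation: delete the last 3 characters.
"journey" → "jour".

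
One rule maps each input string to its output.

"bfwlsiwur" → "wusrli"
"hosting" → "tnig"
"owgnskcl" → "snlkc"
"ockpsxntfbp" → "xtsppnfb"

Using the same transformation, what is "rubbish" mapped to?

Looking at the pairs, the operation is to delete the first 3 characters, then sort the characters into reverse alphabetical order.
On "rubbish": the first step gives "bish", and the second then gives "sihb".
(Check on "ockpsxntfbp": → "psxntfbp" → "xtsppnfb" ✓)

sihb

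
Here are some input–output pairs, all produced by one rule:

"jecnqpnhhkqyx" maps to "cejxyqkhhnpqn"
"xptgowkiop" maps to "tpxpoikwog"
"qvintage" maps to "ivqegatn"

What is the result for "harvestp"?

rahptsev

Each output is the input with this applied: reverse the string, then move the last 3 characters to the front (rotate right by 3).
On "harvestp": the first step gives "ptsevrah", and the second then gives "rahptsev".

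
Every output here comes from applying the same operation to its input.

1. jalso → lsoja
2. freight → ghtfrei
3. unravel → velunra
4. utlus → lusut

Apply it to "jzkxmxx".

mxxjzkx

The rule is to move the last 3 characters to the front (rotate right by 3).
So "jzkxmxx" becomes "mxxjzkx".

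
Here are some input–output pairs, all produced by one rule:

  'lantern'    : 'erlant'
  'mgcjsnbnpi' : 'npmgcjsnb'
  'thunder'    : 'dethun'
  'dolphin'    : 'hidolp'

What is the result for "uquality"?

ituqual

What's happening: delete the last character, then move the last 2 characters to the front (rotate right by 2).
For "uquality", step one produces "uqualit"; step two turns that into "ituqual".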